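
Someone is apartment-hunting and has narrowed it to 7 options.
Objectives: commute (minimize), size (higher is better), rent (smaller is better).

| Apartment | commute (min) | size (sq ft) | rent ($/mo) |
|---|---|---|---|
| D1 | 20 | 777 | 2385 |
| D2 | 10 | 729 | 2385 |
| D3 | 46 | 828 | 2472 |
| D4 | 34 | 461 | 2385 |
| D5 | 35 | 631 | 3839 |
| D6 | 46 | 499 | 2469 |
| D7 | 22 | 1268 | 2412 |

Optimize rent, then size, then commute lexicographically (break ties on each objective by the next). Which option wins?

D1

First minimize rent: best is 2385, kept {D1, D2, D4}.
Then maximize size: best is 777, kept {D1}.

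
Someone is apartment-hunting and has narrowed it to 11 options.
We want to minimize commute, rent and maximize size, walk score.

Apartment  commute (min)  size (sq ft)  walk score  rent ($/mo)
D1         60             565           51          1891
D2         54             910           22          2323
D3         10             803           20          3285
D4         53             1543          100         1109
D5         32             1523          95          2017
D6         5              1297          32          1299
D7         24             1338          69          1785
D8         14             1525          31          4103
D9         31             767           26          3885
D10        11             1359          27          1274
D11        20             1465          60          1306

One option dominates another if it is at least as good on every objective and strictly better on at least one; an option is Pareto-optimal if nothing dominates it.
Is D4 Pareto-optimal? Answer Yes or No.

D1: worse on commute (60 vs 53).
D2: worse on commute (54 vs 53).
D3: worse on size (803 vs 1543).
D5: worse on size (1523 vs 1543).
D6: worse on size (1297 vs 1543).
D7: worse on size (1338 vs 1543).
D8: worse on size (1525 vs 1543).
D9: worse on size (767 vs 1543).
D10: worse on size (1359 vs 1543).
D11: worse on size (1465 vs 1543).
No option is at least as good as D4 on every objective and strictly better on one.

Yes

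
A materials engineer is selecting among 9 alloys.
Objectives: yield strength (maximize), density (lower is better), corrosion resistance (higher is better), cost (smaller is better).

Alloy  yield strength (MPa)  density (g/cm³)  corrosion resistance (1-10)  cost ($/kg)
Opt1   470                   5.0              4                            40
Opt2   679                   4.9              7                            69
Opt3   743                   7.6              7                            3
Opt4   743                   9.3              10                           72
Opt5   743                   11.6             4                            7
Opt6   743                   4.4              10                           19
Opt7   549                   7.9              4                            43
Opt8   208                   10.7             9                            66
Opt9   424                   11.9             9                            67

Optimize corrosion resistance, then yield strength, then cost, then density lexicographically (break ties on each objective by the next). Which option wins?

Opt6

First maximize corrosion resistance: best is 10, kept {Opt4, Opt6}.
Then maximize yield strength: best is 743, kept {Opt4, Opt6}.
Then minimize cost: best is 19, kept {Opt6}.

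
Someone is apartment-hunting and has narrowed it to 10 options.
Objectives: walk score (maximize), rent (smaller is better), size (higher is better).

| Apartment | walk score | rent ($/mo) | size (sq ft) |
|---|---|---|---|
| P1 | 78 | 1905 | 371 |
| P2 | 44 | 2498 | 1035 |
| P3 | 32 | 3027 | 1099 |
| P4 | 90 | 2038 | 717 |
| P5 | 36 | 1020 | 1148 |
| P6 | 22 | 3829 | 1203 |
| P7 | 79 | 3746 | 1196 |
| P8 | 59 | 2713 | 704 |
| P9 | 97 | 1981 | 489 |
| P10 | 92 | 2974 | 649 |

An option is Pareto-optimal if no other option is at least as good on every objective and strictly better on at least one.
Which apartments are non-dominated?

P1, P2, P4, P5, P6, P7, P9, P10

P1: not dominated.
P2: not dominated.
P3: dominated by P5 (walk score 36≥32, rent 1020≤3027, size 1148≥1099).
P4: not dominated.
P5: not dominated (best rent).
P6: not dominated (best size).
P7: not dominated.
P8: dominated by P4 (walk score 90≥59, rent 2038≤2713, size 717≥704).
P9: not dominated (best walk score).
P10: not dominated.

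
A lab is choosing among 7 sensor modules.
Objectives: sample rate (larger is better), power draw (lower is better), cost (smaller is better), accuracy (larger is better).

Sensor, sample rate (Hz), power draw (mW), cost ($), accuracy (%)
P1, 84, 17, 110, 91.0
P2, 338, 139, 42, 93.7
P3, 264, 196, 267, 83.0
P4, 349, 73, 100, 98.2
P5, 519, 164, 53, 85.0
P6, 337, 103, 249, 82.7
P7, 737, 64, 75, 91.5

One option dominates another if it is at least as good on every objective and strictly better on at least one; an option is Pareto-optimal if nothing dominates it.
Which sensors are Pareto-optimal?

P1, P2, P4, P5, P7

P1: not dominated (best power draw).
P2: not dominated (best cost).
P3: dominated by P2 (sample rate 338≥264, power draw 139≤196, cost 42≤267, accuracy 93.7≥83.0).
P4: not dominated (best accuracy).
P5: not dominated.
P6: dominated by P4 (sample rate 349≥337, power draw 73≤103, cost 100≤249, accuracy 98.2≥82.7).
P7: not dominated (best sample rate).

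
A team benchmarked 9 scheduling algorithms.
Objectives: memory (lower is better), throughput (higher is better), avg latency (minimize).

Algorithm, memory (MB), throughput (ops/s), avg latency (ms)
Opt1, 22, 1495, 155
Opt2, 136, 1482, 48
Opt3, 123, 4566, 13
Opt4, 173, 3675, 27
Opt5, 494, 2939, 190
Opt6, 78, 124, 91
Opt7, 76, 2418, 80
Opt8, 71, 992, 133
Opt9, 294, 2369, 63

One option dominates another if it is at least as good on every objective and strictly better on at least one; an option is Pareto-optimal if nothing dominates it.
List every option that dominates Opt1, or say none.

Opt2: worse on memory (136 vs 22).
Opt3: worse on memory (123 vs 22).
Opt4: worse on memory (173 vs 22).
Opt5: worse on memory (494 vs 22).
Opt6: worse on memory (78 vs 22).
Opt7: worse on memory (76 vs 22).
Opt8: worse on memory (71 vs 22).
Opt9: worse on memory (294 vs 22).
No option dominates Opt1.

none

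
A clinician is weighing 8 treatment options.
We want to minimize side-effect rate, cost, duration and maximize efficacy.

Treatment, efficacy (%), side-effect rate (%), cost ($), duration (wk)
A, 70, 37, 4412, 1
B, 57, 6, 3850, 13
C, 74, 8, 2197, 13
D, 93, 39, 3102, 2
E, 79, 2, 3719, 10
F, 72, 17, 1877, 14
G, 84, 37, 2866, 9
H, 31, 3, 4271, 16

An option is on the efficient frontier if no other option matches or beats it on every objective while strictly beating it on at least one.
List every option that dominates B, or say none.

E: efficacy 79≥57, side-effect rate 2≤6, cost 3719≤3850, duration 10≤13 — dominates B.
Others (A, C, D, F, G, H) are each worse than B on at least one objective.

E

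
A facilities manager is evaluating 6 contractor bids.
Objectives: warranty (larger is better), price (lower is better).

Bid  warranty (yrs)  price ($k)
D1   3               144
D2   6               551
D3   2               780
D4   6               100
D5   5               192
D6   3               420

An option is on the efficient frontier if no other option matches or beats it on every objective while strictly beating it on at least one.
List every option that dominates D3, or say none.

D1: warranty 3≥2, price 144≤780 — dominates D3.
D2: warranty 6≥2, price 551≤780 — dominates D3.
D4: warranty 6≥2, price 100≤780 — dominates D3.
D5: warranty 5≥2, price 192≤780 — dominates D3.
D6: warranty 3≥2, price 420≤780 — dominates D3.

D1, D2, D4, D5, D6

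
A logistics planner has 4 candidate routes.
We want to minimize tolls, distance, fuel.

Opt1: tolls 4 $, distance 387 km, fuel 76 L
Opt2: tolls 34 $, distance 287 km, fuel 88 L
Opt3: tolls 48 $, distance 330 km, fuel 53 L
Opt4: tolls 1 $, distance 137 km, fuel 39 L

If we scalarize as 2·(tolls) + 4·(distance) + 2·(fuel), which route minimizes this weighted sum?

Opt4

Opt1: 2·4 + 4·387 + 2·76 = 1708
Opt2: 2·34 + 4·287 + 2·88 = 1392
Opt3: 2·48 + 4·330 + 2·53 = 1522
Opt4: 2·1 + 4·137 + 2·39 = 628
Lowest: Opt4 at 628.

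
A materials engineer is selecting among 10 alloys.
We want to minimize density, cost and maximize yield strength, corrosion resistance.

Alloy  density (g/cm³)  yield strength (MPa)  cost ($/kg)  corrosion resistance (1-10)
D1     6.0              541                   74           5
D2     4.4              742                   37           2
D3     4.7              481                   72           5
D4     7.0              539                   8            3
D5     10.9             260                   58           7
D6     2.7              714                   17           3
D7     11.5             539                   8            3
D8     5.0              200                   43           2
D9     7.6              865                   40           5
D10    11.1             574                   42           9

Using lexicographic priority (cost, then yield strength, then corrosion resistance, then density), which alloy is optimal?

D4

First minimize cost: best is 8, kept {D4, D7}.
Then maximize yield strength: best is 539, kept {D4, D7}.
Then maximize corrosion resistance: best is 3, kept {D4, D7}.
Then minimize density: best is 7.0, kept {D4}.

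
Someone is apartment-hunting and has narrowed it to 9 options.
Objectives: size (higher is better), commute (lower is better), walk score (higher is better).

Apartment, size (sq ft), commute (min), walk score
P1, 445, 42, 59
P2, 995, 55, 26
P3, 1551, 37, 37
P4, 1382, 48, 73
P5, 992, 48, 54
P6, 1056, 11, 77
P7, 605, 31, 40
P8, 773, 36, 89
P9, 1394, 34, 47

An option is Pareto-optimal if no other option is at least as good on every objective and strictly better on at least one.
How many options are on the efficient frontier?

P1: dominated by P6 (size 1056≥445, commute 11≤42, walk score 77≥59).
P2: dominated by P3 (size 1551≥995, commute 37≤55, walk score 37≥26).
P3: not dominated (best size).
P4: not dominated.
P5: dominated by P4 (size 1382≥992, commute 48≤48, walk score 73≥54).
P6: not dominated (best commute).
P7: dominated by P6 (size 1056≥605, commute 11≤31, walk score 77≥40).
P8: not dominated (best walk score).
P9: not dominated.
Pareto-optimal: P3, P4, P6, P8, P9 → 5.

5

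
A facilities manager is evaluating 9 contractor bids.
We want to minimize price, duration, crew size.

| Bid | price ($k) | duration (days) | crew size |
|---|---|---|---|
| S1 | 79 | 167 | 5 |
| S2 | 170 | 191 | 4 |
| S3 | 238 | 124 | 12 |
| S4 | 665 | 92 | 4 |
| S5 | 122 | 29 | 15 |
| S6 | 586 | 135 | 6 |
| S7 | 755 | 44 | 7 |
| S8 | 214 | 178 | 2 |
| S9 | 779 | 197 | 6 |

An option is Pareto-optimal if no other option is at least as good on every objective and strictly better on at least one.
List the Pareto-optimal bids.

S1, S2, S3, S4, S5, S6, S7, S8

S1: not dominated (best price).
S2: not dominated.
S3: not dominated.
S4: not dominated.
S5: not dominated (best duration).
S6: not dominated.
S7: not dominated.
S8: not dominated (best crew size).
S9: dominated by S1 (price 79≤779, duration 167≤197, crew size 5≤6).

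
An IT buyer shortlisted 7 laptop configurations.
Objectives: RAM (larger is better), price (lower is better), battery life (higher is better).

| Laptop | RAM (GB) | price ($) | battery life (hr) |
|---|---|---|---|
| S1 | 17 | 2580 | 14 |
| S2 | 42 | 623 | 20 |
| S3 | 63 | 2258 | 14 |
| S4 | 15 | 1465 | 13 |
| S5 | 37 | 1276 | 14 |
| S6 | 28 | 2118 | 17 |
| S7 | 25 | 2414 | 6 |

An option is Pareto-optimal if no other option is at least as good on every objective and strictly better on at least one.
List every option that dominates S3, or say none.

none

S1: worse on RAM (17 vs 63).
S2: worse on RAM (42 vs 63).
S4: worse on RAM (15 vs 63).
S5: worse on RAM (37 vs 63).
S6: worse on RAM (28 vs 63).
S7: worse on RAM (25 vs 63).
No option dominates S3.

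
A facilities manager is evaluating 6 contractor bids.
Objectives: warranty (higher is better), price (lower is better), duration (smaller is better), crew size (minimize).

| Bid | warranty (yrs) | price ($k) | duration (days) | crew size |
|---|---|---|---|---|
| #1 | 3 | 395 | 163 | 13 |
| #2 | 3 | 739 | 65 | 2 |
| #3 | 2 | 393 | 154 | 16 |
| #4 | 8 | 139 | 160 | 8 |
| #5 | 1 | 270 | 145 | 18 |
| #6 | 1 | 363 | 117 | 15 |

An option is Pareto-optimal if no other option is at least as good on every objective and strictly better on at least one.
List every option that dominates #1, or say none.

#4

#4: warranty 8≥3, price 139≤395, duration 160≤163, crew size 8≤13 — dominates #1.
Others (#2, #3, #5, #6) are each worse than #1 on at least one objective.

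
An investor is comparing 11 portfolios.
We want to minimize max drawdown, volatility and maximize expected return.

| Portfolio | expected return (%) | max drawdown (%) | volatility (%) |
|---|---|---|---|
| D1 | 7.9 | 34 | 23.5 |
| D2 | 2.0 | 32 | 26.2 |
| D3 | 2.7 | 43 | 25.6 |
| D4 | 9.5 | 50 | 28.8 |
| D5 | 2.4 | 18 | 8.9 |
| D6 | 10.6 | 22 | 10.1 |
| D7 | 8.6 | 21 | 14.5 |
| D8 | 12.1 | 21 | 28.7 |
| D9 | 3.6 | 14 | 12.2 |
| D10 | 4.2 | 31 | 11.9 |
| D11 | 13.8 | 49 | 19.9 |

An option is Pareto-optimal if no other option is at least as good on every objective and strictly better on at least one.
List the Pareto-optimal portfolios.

D5, D6, D7, D8, D9, D11

D1: dominated by D6 (expected return 10.6≥7.9, max drawdown 22≤34, volatility 10.1≤23.5).
D2: dominated by D5 (expected return 2.4≥2.0, max drawdown 18≤32, volatility 8.9≤26.2).
D3: dominated by D1 (expected return 7.9≥2.7, max drawdown 34≤43, volatility 23.5≤25.6).
D4: dominated by D6 (expected return 10.6≥9.5, max drawdown 22≤50, volatility 10.1≤28.8).
D5: not dominated (best volatility).
D6: not dominated.
D7: not dominated.
D8: not dominated.
D9: not dominated (best max drawdown).
D10: dominated by D6 (expected return 10.6≥4.2, max drawdown 22≤31, volatility 10.1≤11.9).
D11: not dominated (best expected return).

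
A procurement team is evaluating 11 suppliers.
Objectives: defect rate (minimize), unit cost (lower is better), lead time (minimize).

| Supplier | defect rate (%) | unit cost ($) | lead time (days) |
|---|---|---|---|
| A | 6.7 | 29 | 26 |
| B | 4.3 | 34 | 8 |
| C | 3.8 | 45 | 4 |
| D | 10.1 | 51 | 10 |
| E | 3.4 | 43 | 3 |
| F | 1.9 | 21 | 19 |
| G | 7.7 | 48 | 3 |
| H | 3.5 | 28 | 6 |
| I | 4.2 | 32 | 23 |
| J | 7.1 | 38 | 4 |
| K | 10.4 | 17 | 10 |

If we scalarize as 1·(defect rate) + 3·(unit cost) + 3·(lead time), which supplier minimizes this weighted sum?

A: 1·6.7 + 3·29 + 3·26 = 171.7
B: 1·4.3 + 3·34 + 3·8 = 130.3
C: 1·3.8 + 3·45 + 3·4 = 150.8
D: 1·10.1 + 3·51 + 3·10 = 193.1
E: 1·3.4 + 3·43 + 3·3 = 141.4
F: 1·1.9 + 3·21 + 3·19 = 121.9
G: 1·7.7 + 3·48 + 3·3 = 160.7
H: 1·3.5 + 3·28 + 3·6 = 105.5
I: 1·4.2 + 3·32 + 3·23 = 169.2
J: 1·7.1 + 3·38 + 3·4 = 133.1
K: 1·10.4 + 3·17 + 3·10 = 91.4
Lowest: K at 91.4.

K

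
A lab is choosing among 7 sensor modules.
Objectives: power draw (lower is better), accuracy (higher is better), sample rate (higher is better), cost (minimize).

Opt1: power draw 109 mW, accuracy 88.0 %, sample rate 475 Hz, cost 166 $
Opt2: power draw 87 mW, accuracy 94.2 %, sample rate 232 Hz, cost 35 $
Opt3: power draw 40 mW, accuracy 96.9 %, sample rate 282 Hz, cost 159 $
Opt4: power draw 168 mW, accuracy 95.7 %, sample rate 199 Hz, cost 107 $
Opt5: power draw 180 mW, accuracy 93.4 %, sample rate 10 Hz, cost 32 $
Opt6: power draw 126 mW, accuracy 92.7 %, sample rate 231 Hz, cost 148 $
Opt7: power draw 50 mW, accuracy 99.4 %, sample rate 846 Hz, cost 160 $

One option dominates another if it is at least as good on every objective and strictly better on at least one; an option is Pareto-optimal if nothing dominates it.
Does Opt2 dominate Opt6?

Yes

Opt2 vs Opt6: power draw 87≤126, accuracy 94.2≥92.7, sample rate 232≥231, cost 35≤148 — Opt2 is at least as good on every objective with at least one strict improvement.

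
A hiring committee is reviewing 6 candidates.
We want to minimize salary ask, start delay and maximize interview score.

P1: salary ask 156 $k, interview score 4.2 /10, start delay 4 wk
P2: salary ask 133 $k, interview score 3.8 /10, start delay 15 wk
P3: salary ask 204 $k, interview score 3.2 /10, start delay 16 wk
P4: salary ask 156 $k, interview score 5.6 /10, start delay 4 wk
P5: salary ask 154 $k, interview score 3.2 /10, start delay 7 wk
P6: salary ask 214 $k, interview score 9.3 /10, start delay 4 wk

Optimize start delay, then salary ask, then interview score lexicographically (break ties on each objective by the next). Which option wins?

P4

First minimize start delay: best is 4, kept {P1, P4, P6}.
Then minimize salary ask: best is 156, kept {P1, P4}.
Then maximize interview score: best is 5.6, kept {P4}.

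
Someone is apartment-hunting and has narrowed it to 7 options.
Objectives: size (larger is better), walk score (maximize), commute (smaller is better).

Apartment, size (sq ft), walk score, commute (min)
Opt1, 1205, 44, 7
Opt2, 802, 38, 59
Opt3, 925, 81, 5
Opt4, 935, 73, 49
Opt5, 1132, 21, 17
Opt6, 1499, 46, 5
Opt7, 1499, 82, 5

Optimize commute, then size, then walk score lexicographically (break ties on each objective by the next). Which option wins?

Opt7

First minimize commute: best is 5, kept {Opt3, Opt6, Opt7}.
Then maximize size: best is 1499, kept {Opt6, Opt7}.
Then maximize walk score: best is 82, kept {Opt7}.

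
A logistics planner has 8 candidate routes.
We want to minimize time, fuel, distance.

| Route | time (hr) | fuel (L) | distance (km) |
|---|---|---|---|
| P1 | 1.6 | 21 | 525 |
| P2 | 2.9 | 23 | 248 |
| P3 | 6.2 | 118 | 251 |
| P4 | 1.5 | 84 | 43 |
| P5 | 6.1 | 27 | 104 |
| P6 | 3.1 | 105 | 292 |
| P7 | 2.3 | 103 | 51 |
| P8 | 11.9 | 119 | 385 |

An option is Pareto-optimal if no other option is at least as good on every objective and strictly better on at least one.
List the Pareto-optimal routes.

P1, P2, P4, P5

P1: not dominated (best fuel).
P2: not dominated.
P3: dominated by P2 (time 2.9≤6.2, fuel 23≤118, distance 248≤251).
P4: not dominated (best time).
P5: not dominated.
P6: dominated by P2 (time 2.9≤3.1, fuel 23≤105, distance 248≤292).
P7: dominated by P4 (time 1.5≤2.3, fuel 84≤103, distance 43≤51).
P8: dominated by P2 (time 2.9≤11.9, fuel 23≤119, distance 248≤385).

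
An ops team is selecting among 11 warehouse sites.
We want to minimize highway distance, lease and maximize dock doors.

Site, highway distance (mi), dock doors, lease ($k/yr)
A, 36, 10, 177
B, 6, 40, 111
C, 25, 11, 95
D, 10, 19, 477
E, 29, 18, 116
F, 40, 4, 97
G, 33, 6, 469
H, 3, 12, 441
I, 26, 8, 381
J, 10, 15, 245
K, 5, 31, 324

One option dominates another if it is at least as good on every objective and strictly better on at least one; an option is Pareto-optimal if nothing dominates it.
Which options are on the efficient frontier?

B, C, H, K

A: dominated by B (highway distance 6≤36, dock doors 40≥10, lease 111≤177).
B: not dominated (best dock doors).
C: not dominated (best lease).
D: dominated by B (highway distance 6≤10, dock doors 40≥19, lease 111≤477).
E: dominated by B (highway distance 6≤29, dock doors 40≥18, lease 111≤116).
F: dominated by C (highway distance 25≤40, dock doors 11≥4, lease 95≤97).
G: dominated by B (highway distance 6≤33, dock doors 40≥6, lease 111≤469).
H: not dominated (best highway distance).
I: dominated by B (highway distance 6≤26, dock doors 40≥8, lease 111≤381).
J: dominated by B (highway distance 6≤10, dock doors 40≥15, lease 111≤245).
K: not dominated.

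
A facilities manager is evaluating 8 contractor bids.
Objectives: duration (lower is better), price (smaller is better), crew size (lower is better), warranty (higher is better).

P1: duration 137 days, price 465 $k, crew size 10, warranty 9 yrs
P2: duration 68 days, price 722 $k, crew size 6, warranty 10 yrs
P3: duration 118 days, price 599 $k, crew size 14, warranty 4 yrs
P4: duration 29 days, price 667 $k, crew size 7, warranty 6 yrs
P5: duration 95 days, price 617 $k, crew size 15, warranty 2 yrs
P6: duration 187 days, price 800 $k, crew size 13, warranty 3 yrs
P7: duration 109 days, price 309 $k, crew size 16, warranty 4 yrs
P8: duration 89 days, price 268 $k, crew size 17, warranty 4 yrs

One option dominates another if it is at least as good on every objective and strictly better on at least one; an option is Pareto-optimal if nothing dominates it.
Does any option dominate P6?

P1 vs P6: duration 137≤187, price 465≤800, crew size 10≤13, warranty 9≥3 — P1 is at least as good on every objective and strictly better on at least one, so P1 dominates P6.

Yes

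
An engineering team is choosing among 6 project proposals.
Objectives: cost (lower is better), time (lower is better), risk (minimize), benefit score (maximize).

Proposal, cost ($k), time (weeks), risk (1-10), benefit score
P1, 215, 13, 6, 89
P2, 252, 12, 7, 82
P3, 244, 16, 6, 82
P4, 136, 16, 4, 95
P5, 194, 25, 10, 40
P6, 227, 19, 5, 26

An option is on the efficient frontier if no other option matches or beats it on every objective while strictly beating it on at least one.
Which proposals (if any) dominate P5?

P4: cost 136≤194, time 16≤25, risk 4≤10, benefit score 95≥40 — dominates P5.
Others (P1, P2, P3, P6) are each worse than P5 on at least one objective.

P4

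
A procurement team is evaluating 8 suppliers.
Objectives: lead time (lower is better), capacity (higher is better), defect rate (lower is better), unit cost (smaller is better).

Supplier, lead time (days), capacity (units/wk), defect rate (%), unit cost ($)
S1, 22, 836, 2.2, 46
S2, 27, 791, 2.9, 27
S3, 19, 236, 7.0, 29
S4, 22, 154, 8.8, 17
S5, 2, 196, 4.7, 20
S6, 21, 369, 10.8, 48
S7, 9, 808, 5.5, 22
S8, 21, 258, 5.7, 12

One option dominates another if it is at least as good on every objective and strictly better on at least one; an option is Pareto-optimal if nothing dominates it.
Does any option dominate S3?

Yes

S7 vs S3: lead time 9≤19, capacity 808≥236, defect rate 5.5≤7.0, unit cost 22≤29 — S7 is at least as good on every objective and strictly better on at least one, so S7 dominates S3.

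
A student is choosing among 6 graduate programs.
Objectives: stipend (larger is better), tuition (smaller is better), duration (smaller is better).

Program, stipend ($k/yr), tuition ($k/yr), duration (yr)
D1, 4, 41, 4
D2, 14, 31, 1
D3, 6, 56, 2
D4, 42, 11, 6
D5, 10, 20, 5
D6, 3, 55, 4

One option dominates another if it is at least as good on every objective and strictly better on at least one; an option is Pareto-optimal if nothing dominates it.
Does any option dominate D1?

D2 vs D1: stipend 14≥4, tuition 31≤41, duration 1≤4 — D2 is at least as good on every objective and strictly better on at least one, so D2 dominates D1.

Yes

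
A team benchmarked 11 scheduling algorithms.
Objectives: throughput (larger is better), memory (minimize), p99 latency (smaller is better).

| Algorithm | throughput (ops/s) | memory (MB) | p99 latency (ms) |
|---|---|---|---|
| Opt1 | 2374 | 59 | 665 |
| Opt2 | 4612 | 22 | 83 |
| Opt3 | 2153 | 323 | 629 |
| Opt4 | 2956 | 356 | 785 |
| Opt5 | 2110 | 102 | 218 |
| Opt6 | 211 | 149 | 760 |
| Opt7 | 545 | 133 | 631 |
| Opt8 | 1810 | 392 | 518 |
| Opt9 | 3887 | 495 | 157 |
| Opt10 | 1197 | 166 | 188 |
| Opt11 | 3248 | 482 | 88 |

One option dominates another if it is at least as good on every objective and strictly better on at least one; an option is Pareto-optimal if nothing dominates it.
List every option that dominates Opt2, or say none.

Opt1: worse on throughput (2374 vs 4612).
Opt3: worse on throughput (2153 vs 4612).
Opt4: worse on throughput (2956 vs 4612).
Opt5: worse on throughput (2110 vs 4612).
Opt6: worse on throughput (211 vs 4612).
Opt7: worse on throughput (545 vs 4612).
Opt8: worse on throughput (1810 vs 4612).
Opt9: worse on throughput (3887 vs 4612).
Opt10: worse on throughput (1197 vs 4612).
Opt11: worse on throughput (3248 vs 4612).
No option dominates Opt2.

none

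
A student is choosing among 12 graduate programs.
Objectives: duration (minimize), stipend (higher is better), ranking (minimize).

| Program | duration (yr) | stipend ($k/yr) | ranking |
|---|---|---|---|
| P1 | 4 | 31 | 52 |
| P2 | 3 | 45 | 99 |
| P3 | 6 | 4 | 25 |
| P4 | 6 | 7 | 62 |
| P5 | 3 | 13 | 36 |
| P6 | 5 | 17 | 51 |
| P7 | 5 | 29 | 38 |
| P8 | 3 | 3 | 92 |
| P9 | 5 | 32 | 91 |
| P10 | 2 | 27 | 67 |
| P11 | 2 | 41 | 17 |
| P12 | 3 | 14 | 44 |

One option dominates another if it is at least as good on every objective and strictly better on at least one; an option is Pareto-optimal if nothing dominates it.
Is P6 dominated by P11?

P11 vs P6: duration 2≤5, stipend 41≥17, ranking 17≤51 — P11 is at least as good on every objective with at least one strict improvement.

Yes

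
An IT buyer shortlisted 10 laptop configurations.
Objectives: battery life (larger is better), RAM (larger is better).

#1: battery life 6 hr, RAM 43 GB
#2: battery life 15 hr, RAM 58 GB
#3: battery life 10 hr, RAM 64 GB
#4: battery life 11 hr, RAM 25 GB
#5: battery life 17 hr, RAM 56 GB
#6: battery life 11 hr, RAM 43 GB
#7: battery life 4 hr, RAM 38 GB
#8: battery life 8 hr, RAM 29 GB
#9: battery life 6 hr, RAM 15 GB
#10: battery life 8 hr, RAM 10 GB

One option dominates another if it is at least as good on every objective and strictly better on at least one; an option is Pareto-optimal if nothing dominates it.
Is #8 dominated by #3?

#3 vs #8: battery life 10≥8, RAM 64≥29 — #3 is at least as good on every objective with at least one strict improvement.

Yes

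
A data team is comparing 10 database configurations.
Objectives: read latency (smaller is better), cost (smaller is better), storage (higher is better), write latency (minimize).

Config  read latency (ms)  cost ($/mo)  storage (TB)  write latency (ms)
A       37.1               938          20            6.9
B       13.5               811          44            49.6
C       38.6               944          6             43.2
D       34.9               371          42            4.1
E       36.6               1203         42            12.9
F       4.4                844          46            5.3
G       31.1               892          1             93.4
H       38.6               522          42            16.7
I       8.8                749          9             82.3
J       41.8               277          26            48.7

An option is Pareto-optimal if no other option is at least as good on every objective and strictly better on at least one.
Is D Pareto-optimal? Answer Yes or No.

Yes

A: worse on read latency (37.1 vs 34.9).
B: worse on cost (811 vs 371).
C: worse on read latency (38.6 vs 34.9).
E: worse on read latency (36.6 vs 34.9).
F: worse on cost (844 vs 371).
G: worse on cost (892 vs 371).
H: worse on read latency (38.6 vs 34.9).
I: worse on cost (749 vs 371).
J: worse on read latency (41.8 vs 34.9).
No option is at least as good as D on every objective and strictly better on one.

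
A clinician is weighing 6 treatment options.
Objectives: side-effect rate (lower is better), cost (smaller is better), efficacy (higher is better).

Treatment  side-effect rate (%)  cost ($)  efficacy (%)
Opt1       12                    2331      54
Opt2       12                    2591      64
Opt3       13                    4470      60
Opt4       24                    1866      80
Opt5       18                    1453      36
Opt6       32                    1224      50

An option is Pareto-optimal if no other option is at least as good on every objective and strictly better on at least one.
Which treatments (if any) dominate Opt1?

Opt2: worse on cost (2591 vs 2331).
Opt3: worse on side-effect rate (13 vs 12).
Opt4: worse on side-effect rate (24 vs 12).
Opt5: worse on side-effect rate (18 vs 12).
Opt6: worse on side-effect rate (32 vs 12).
No option dominates Opt1.

none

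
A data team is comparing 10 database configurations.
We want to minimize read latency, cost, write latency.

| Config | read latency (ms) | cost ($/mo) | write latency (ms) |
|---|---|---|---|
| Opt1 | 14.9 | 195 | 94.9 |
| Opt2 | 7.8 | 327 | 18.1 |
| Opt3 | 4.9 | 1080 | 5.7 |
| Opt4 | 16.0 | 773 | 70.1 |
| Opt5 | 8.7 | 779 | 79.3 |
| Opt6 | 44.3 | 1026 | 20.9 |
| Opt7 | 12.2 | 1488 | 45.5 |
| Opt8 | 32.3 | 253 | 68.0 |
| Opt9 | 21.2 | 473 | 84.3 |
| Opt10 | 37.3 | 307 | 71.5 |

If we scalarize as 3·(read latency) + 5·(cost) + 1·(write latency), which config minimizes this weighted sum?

Opt1: 3·14.9 + 5·195 + 1·94.9 = 1114.6
Opt2: 3·7.8 + 5·327 + 1·18.1 = 1676.5
Opt3: 3·4.9 + 5·1080 + 1·5.7 = 5420.4
Opt4: 3·16.0 + 5·773 + 1·70.1 = 3983.1
Opt5: 3·8.7 + 5·779 + 1·79.3 = 4000.4
Opt6: 3·44.3 + 5·1026 + 1·20.9 = 5283.8
Opt7: 3·12.2 + 5·1488 + 1·45.5 = 7522.1
Opt8: 3·32.3 + 5·253 + 1·68.0 = 1429.9
Opt9: 3·21.2 + 5·473 + 1·84.3 = 2512.9
Opt10: 3·37.3 + 5·307 + 1·71.5 = 1718.4
Lowest: Opt1 at 1114.6.

Opt1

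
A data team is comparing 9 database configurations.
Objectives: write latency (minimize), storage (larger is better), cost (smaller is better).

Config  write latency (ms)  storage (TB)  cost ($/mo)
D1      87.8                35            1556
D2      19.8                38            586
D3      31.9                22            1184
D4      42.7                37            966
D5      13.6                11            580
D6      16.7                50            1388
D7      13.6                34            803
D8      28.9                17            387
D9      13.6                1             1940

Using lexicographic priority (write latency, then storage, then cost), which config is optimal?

First minimize write latency: best is 13.6, kept {D5, D7, D9}.
Then maximize storage: best is 34, kept {D7}.

D7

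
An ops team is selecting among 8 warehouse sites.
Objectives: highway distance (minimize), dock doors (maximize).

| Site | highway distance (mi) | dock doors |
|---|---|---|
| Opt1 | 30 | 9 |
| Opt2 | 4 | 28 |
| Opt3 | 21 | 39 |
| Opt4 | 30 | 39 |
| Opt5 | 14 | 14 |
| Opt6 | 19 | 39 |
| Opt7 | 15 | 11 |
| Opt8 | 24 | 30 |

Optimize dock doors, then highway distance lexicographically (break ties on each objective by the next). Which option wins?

Opt6

First maximize dock doors: best is 39, kept {Opt3, Opt4, Opt6}.
Then minimize highway distance: best is 19, kept {Opt6}.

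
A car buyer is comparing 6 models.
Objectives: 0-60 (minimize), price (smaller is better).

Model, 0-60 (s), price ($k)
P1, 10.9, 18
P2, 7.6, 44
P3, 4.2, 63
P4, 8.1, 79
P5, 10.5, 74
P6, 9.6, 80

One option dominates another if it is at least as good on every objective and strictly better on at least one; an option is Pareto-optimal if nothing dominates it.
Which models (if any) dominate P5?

P2: 0-60 7.6≤10.5, price 44≤74 — dominates P5.
P3: 0-60 4.2≤10.5, price 63≤74 — dominates P5.
Others (P1, P4, P6) are each worse than P5 on at least one objective.

P2, P3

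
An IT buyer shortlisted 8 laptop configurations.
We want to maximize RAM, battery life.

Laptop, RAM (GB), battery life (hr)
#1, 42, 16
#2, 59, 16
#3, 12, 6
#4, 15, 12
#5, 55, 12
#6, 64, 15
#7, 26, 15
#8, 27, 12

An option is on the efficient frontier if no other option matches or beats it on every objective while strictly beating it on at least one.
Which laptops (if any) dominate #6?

#1: worse on RAM (42 vs 64).
#2: worse on RAM (59 vs 64).
#3: worse on RAM (12 vs 64).
#4: worse on RAM (15 vs 64).
#5: worse on RAM (55 vs 64).
#7: worse on RAM (26 vs 64).
#8: worse on RAM (27 vs 64).
No option dominates #6.

none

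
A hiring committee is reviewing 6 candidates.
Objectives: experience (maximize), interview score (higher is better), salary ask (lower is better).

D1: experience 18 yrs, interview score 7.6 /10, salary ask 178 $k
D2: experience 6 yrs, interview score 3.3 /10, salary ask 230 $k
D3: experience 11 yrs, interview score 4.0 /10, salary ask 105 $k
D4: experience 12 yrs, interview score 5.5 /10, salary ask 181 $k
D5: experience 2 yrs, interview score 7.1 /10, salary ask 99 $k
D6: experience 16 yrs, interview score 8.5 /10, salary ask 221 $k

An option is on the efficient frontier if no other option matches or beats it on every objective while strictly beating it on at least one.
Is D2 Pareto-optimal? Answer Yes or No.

No

D1 vs D2: experience 18≥6, interview score 7.6≥3.3, salary ask 178≤230 — D1 is at least as good on every objective and strictly better on at least one, so D1 dominates D2.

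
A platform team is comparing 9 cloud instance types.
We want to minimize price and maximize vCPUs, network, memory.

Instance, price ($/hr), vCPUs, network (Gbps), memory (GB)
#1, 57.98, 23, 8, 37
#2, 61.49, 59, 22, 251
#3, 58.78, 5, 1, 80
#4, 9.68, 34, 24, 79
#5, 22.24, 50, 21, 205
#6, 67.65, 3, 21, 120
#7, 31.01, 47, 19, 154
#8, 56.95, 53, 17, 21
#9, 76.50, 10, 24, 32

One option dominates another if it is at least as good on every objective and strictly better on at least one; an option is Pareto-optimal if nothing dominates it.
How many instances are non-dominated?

#1: dominated by #4 (price 9.68≤57.98, vCPUs 34≥23, network 24≥8, memory 79≥37).
#2: not dominated (best vCPUs).
#3: dominated by #5 (price 22.24≤58.78, vCPUs 50≥5, network 21≥1, memory 205≥80).
#4: not dominated (best price).
#5: not dominated.
#6: dominated by #2 (price 61.49≤67.65, vCPUs 59≥3, network 22≥21, memory 251≥120).
#7: dominated by #5 (price 22.24≤31.01, vCPUs 50≥47, network 21≥19, memory 205≥154).
#8: not dominated.
#9: dominated by #4 (price 9.68≤76.50, vCPUs 34≥10, network 24≥24, memory 79≥32).
Pareto-optimal: #2, #4, #5, #8 → 4.

4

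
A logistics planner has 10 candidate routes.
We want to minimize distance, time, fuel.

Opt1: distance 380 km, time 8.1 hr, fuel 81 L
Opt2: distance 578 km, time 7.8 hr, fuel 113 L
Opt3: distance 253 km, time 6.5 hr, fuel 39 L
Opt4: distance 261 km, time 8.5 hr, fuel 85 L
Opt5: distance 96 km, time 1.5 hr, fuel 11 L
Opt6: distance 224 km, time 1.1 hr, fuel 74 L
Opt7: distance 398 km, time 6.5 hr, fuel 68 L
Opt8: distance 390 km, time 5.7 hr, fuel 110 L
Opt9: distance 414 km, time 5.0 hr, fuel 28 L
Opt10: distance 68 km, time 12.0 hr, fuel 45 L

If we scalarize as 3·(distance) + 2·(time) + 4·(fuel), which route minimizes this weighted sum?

Opt1: 3·380 + 2·8.1 + 4·81 = 1480.2
Opt2: 3·578 + 2·7.8 + 4·113 = 2201.6
Opt3: 3·253 + 2·6.5 + 4·39 = 928.0
Opt4: 3·261 + 2·8.5 + 4·85 = 1140.0
Opt5: 3·96 + 2·1.5 + 4·11 = 335.0
Opt6: 3·224 + 2·1.1 + 4·74 = 970.2
Opt7: 3·398 + 2·6.5 + 4·68 = 1479.0
Opt8: 3·390 + 2·5.7 + 4·110 = 1621.4
Opt9: 3·414 + 2·5.0 + 4·28 = 1364.0
Opt10: 3·68 + 2·12.0 + 4·45 = 408.0
Lowest: Opt5 at 335.0.

Opt5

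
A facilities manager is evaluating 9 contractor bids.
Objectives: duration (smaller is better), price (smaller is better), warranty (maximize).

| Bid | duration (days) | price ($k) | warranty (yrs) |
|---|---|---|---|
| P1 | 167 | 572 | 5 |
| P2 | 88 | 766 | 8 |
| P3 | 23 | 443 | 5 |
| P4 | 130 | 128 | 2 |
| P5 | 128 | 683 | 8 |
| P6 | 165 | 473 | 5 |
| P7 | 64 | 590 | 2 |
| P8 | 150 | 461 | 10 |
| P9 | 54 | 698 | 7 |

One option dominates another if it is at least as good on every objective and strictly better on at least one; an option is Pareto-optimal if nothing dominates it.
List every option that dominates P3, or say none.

none

P1: worse on duration (167 vs 23).
P2: worse on duration (88 vs 23).
P4: worse on duration (130 vs 23).
P5: worse on duration (128 vs 23).
P6: worse on duration (165 vs 23).
P7: worse on duration (64 vs 23).
P8: worse on duration (150 vs 23).
P9: worse on duration (54 vs 23).
No option dominates P3.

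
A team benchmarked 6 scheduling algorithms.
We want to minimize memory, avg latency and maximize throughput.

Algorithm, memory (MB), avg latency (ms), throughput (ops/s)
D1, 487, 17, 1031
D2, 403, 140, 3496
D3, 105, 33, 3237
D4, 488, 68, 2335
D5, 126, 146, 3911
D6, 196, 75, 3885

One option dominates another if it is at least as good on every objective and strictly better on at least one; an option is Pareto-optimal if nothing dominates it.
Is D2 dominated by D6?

D6 vs D2: memory 196≤403, avg latency 75≤140, throughput 3885≥3496 — D6 is at least as good on every objective with at least one strict improvement.

Yes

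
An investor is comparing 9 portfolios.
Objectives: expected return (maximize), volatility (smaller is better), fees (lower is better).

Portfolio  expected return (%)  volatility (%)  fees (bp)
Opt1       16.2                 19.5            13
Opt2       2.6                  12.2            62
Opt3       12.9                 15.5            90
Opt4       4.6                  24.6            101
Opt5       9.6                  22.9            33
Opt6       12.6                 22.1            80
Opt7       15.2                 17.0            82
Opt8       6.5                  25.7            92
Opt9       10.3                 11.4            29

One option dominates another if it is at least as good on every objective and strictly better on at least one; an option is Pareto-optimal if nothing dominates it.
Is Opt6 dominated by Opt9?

No

Opt9 vs Opt6: Opt9 is worse on expected return (10.3 vs 12.6), so it does not dominate Opt6.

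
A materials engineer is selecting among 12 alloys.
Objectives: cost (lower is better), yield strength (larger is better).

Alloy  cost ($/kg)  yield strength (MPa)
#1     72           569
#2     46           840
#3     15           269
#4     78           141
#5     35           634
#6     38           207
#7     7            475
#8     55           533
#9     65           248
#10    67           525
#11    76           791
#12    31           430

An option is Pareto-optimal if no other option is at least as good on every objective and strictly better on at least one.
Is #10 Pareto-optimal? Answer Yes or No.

No

#2 vs #10: cost 46≤67, yield strength 840≥525 — #2 is at least as good on every objective and strictly better on at least one, so #2 dominates #10.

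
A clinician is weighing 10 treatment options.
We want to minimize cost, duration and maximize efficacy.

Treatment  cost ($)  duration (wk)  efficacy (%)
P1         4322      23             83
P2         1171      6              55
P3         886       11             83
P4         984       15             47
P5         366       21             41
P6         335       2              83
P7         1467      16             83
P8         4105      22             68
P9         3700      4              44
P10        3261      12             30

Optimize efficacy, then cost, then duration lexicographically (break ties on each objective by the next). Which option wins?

P6

First maximize efficacy: best is 83, kept {P1, P3, P6, P7}.
Then minimize cost: best is 335, kept {P6}.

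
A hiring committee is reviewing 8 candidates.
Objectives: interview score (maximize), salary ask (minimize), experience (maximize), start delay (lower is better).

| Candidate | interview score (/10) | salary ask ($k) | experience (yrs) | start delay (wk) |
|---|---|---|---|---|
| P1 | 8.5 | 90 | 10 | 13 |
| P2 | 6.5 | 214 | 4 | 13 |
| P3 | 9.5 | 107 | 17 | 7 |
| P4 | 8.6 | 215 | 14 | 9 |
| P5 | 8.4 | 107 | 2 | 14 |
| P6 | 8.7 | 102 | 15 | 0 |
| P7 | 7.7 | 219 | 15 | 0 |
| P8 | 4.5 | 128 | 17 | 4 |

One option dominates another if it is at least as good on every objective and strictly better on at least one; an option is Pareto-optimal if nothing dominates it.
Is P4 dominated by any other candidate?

P3 vs P4: interview score 9.5≥8.6, salary ask 107≤215, experience 17≥14, start delay 7≤9 — P3 is at least as good on every objective and strictly better on at least one, so P3 dominates P4.

Yes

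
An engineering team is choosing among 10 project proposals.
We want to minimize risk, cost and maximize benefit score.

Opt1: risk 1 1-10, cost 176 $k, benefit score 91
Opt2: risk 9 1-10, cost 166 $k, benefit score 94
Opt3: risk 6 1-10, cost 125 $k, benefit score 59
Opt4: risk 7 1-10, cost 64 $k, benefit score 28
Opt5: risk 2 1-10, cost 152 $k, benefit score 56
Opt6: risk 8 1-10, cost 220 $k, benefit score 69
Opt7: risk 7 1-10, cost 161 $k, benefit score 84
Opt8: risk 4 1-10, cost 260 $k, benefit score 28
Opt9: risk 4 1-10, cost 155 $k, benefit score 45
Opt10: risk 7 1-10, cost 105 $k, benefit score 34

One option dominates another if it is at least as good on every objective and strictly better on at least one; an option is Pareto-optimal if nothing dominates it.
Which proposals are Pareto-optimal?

Opt1: not dominated (best risk).
Opt2: not dominated (best benefit score).
Opt3: not dominated.
Opt4: not dominated (best cost).
Opt5: not dominated.
Opt6: dominated by Opt1 (risk 1≤8, cost 176≤220, benefit score 91≥69).
Opt7: not dominated.
Opt8: dominated by Opt1 (risk 1≤4, cost 176≤260, benefit score 91≥28).
Opt9: dominated by Opt5 (risk 2≤4, cost 152≤155, benefit score 56≥45).
Opt10: not dominated.

Opt1, Opt2, Opt3, Opt4, Opt5, Opt7, Opt10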